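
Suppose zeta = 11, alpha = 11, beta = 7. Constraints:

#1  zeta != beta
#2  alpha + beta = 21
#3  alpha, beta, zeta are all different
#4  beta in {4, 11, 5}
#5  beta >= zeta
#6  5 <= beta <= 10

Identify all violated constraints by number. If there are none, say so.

#1 zeta = 11, beta = 7; distinct — satisfied.
#2 alpha + beta = 11 + 7 = 18, not 21 — violated.
#3 alpha = zeta = 11, not all different — violated.
#4 beta = 7 is not in {4, 11, 5} — violated.
#5 beta = 7, zeta = 11; 7 < 11 (want ≥) — violated.
#6 beta = 7 lies in [5, 10] — satisfied.

Violated: 2, 3, 4, 5.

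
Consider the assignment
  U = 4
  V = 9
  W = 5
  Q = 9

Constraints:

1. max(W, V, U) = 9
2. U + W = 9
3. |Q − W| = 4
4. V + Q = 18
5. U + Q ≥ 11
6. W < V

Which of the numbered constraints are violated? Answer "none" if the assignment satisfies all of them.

All constraints are satisfied.

1. max(5, 9, 4) = 9  OK
2. U + W = 4 + 5 = 9  OK
3. |9 − 5| = 4  OK
4. V + Q = 9 + 9 = 18  OK
5. U + Q = 4 + 9 = 13; 13 ≥ 11  OK
6. W = 5, V = 9; 5 < 9  OK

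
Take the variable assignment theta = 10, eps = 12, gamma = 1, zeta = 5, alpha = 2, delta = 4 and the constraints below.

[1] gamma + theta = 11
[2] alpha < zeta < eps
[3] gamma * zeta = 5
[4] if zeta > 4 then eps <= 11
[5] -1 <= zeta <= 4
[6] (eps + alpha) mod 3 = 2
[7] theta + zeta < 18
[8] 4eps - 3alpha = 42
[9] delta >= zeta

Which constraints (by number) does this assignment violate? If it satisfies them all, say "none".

[1] gamma + theta = 1 + 10 = 11  holds
[2] values 2 < 5 < 12  holds
[3] gamma * zeta = 1 * 5 = 5  holds
[4] zeta = 5 > 4, so we need eps ≤ 11; but eps = 12 > 11  fails
[5] zeta = 5 is outside [-1, 4]  fails
[6] eps + alpha = 14; 14 mod 3 = 2  holds
[7] theta + zeta = 10 + 5 = 15; 15 < 18  holds
[8] 4eps - 3alpha = 4(12) - 3(2) = 42  holds
[9] delta = 4, zeta = 5; 4 < 5 (want ≥)  fails

Violated: 4, 5, and 9.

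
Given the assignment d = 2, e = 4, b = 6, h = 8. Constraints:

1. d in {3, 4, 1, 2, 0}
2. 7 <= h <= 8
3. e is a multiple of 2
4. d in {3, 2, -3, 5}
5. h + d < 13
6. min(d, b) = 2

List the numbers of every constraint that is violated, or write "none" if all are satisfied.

Yes — all constraints hold.

1. d = 2 is in {3, 4, 1, 2, 0}  ✔
2. h = 8 lies in [7, 8]  ✔
3. 4 / 2 = 2, so 2 divides 4  ✔
4. d = 2 is in {3, 2, -3, 5}  ✔
5. h + d = 8 + 2 = 10; 10 < 13  ✔
6. min(2, 6) = 2  ✔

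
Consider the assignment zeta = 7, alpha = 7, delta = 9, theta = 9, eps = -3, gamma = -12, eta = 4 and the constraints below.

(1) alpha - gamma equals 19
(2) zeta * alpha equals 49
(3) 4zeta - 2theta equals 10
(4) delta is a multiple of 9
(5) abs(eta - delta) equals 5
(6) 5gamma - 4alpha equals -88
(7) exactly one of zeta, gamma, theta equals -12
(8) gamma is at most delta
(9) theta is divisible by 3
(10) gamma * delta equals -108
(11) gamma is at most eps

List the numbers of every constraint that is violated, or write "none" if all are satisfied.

(1) alpha - gamma = 7 - (-12) = 19  holds
(2) zeta * alpha = 7 * 7 = 49  holds
(3) 4zeta - 2theta = 4(7) - 2(9) = 10  holds
(4) 9 / 9 = 1, so 9 divides 9  holds
(5) abs(4 - 9) = 5  holds
(6) 5gamma - 4alpha = 5(-12) - 4(7) = -88  holds
(7) zeta=7, gamma=-12, theta=9; 1 of them equals -12  holds
(8) gamma = -12, delta = 9; -12 ≤ 9  holds
(9) 9 / 3 = 3, so 3 divides 9  holds
(10) gamma * delta = -12 * 9 = -108  holds
(11) gamma = -12, eps = -3; -12 ≤ -3  holds

No violations.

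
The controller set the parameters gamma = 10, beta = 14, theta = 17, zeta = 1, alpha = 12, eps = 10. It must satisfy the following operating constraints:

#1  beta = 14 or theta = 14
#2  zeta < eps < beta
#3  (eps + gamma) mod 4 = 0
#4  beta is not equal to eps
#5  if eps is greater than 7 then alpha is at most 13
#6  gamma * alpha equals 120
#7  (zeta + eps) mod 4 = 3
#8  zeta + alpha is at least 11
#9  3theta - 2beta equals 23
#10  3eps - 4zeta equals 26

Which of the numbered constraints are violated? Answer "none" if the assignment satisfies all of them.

No violations.

#1 beta = 14 = 14 (first disjunct) — holds.
#2 values 1 < 10 < 14 — holds.
#3 eps + gamma = 20; 20 mod 4 = 0 — holds.
#4 beta = 14, eps = 10; distinct — holds.
#5 eps = 10 > 7, so we need alpha ≤ 13; alpha = 12 ≤ 13 — holds.
#6 gamma * alpha = 10 * 12 = 120 — holds.
#7 zeta + eps = 11; 11 mod 4 = 3 — holds.
#8 zeta + alpha = 1 + 12 = 13; 13 ≥ 11 — holds.
#9 3theta - 2beta = 3(17) - 2(14) = 23 — holds.
#10 3eps - 4zeta = 3(10) - 4(1) = 26 — holds.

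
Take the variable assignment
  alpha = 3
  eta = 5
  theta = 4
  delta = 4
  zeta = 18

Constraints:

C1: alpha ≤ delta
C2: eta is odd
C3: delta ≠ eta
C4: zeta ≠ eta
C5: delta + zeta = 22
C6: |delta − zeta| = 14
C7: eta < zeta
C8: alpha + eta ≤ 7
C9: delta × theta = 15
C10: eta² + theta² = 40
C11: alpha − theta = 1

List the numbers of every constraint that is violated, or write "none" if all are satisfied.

C1: alpha = 3, delta = 4; 3 ≤ 4 — OK.
C2: eta = 5 is odd — OK.
C3: delta = 4, eta = 5; distinct — OK.
C4: zeta = 18, eta = 5; distinct — OK.
C5: delta + zeta = 4 + 18 = 22 — OK.
C6: |4 − 18| = 14 — OK.
C7: eta = 5, zeta = 18; 5 < 18 — OK.
C8: alpha + eta = 3 + 5 = 8; 8 > 7, bound 7 not met — violated.
C9: delta × theta = 4 × 4 = 16, not 15 — violated.
C10: eta² + theta² = 5² + 4² = 25 + 16 = 41, not 40 — violated.
C11: alpha − theta = 3 − 4 = -1, not 1 — violated.

Violated: 8, 9, 10, and 11.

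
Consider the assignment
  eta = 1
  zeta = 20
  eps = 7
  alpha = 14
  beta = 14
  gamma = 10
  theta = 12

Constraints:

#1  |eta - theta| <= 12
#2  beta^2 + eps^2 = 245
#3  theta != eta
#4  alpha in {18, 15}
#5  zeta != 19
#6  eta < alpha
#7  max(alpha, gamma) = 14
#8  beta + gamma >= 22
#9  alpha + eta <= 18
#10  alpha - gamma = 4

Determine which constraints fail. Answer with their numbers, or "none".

Constraint 4 is violated.

#1 |1 - 12| = 11; 11 ≤ 12  true
#2 beta^2 + eps^2 = 14^2 + 7^2 = 196 + 49 = 245  true
#3 theta = 12, eta = 1; distinct  true
#4 alpha = 14 is not in {18, 15}  false
#5 zeta = 20, and 20 ≠ 19  true
#6 eta = 1, alpha = 14; 1 < 14  true
#7 max(14, 10) = 14  true
#8 beta + gamma = 14 + 10 = 24; 24 ≥ 22  true
#9 alpha + eta = 14 + 1 = 15; 15 ≤ 18  true
#10 alpha - gamma = 14 - 10 = 4  true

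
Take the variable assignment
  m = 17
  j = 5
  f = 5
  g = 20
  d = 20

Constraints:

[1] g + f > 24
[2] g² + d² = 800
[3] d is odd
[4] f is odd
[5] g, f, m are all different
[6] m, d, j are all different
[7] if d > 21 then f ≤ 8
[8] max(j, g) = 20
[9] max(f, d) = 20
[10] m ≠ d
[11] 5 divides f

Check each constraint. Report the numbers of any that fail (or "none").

[1] g + f = 20 + 5 = 25; 25 > 24 — satisfied.
[2] g² + d² = 20² + 20² = 400 + 400 = 800 — satisfied.
[3] d = 20 is even — violated.
[4] f = 5 is odd — satisfied.
[5] values 20, 5, 17 are pairwise distinct — satisfied.
[6] values 17, 20, 5 are pairwise distinct — satisfied.
[7] d = 20, not > 21; antecedent false, conditional vacuously true — satisfied.
[8] max(5, 20) = 20 — satisfied.
[9] max(5, 20) = 20 — satisfied.
[10] m = 17, d = 20; distinct — satisfied.
[11] 5 / 5 = 1, so 5 divides 5 — satisfied.

Constraint 3 is violated.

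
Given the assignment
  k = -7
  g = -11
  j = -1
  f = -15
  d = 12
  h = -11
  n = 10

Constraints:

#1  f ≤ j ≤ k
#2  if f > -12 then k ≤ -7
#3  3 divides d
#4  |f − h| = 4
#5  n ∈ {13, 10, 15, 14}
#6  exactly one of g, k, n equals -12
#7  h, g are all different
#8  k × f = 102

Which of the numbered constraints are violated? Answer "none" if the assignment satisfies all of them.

#1 values -15, -1, -7; j = -1 is not ≤ k = -7  false
#2 f = -15, not > -12; antecedent false, conditional vacuously true  true
#3 12 / 3 = 4, so 3 divides 12  true
#4 |-15 − (-11)| = 4  true
#5 n = 10 is in {13, 10, 15, 14}  true
#6 g=-11, k=-7, n=10; 0 of them equal -12, not exactly one  false
#7 h = g = -11, not all different  false
#8 k × f = -7 × (-15) = 105, not 102  false

No — constraints 1, 6, 7, 8 are not satisfied.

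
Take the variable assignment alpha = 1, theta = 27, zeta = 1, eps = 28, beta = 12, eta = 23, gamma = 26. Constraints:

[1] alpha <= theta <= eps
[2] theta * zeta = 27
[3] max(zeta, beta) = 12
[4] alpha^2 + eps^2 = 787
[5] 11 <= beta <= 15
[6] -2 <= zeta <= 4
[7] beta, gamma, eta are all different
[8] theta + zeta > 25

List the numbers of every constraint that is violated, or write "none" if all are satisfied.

[1] values 1 <= 27 <= 28  true
[2] theta * zeta = 27 * 1 = 27  true
[3] max(1, 12) = 12  true
[4] alpha^2 + eps^2 = 1^2 + 28^2 = 1 + 784 = 785, not 787  false
[5] beta = 12 lies in [11, 15]  true
[6] zeta = 1 lies in [-2, 4]  true
[7] values 12, 26, 23 are pairwise distinct  true
[8] theta + zeta = 27 + 1 = 28; 28 > 25  true

Violated: 4.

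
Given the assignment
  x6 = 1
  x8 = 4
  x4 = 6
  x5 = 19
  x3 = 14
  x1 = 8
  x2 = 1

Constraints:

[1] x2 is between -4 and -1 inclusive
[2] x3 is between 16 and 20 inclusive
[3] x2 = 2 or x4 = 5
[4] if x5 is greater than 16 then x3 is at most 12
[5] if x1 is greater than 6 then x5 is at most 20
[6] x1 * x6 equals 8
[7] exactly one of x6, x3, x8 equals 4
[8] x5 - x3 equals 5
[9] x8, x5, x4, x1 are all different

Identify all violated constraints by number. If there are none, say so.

[1] x2 = 1 is outside [-4, -1] — violated.
[2] x3 = 14 is outside [16, 20] — violated.
[3] x2 = 1 ≠ 2 and x4 = 6 ≠ 5; both disjuncts false — violated.
[4] x5 = 19 > 16, so we need x3 ≤ 12; but x3 = 14 > 12 — violated.
[5] x1 = 8 > 6, so we need x5 ≤ 20; x5 = 19 ≤ 20 — satisfied.
[6] x1 * x6 = 8 * 1 = 8 — satisfied.
[7] x6=1, x3=14, x8=4; 1 of them equals 4 — satisfied.
[8] x5 - x3 = 19 - 14 = 5 — satisfied.
[9] values 4, 19, 6, 8 are pairwise distinct — satisfied.

Constraints 1, 2, 3, and 4 are violated.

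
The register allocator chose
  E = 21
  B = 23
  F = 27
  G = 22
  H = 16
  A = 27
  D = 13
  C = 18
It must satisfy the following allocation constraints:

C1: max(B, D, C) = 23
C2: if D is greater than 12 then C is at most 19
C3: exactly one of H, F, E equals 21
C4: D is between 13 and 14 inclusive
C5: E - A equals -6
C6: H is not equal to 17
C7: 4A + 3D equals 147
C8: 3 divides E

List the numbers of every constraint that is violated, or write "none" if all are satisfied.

No violations.

C1: max(23, 13, 18) = 23 — holds.
C2: D = 13 > 12, so we need C ≤ 19; C = 18 ≤ 19 — holds.
C3: H=16, F=27, E=21; 1 of them equals 21 — holds.
C4: D = 13 lies in [13, 14] — holds.
C5: E - A = 21 - 27 = -6 — holds.
C6: H = 16, and 16 ≠ 17 — holds.
C7: 4A + 3D = 4(27) + 3(13) = 147 — holds.
C8: 21 / 3 = 7, so 3 divides 21 — holds.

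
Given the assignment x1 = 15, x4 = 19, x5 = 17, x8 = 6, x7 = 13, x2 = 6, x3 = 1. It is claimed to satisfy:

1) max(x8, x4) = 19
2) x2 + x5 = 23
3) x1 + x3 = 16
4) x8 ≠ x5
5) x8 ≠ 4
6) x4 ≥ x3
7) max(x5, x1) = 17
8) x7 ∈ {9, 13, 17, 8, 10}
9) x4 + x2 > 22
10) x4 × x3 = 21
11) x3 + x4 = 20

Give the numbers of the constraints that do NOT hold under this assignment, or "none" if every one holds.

Violated: 10.

1) max(6, 19) = 19 — holds.
2) x2 + x5 = 6 + 17 = 23 — holds.
3) x1 + x3 = 15 + 1 = 16 — holds.
4) x8 = 6, x5 = 17; distinct — holds.
5) x8 = 6, and 6 ≠ 4 — holds.
6) x4 = 19, x3 = 1; 19 ≥ 1 — holds.
7) max(17, 15) = 17 — holds.
8) x7 = 13 is in {9, 13, 17, 8, 10} — holds.
9) x4 + x2 = 19 + 6 = 25; 25 > 22 — holds.
10) x4 × x3 = 19 × 1 = 19, not 21 — fails.
11) x3 + x4 = 1 + 19 = 20 — holds.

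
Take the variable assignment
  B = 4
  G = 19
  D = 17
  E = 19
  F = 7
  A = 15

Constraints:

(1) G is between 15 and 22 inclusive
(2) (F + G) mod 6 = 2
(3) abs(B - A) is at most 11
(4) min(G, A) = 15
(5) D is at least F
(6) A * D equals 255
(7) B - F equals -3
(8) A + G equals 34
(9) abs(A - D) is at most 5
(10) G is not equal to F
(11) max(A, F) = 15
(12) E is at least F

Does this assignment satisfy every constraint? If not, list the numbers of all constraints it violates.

None — every constraint holds.

(1) G = 19 lies in [15, 22] — holds.
(2) F + G = 26; 26 mod 6 = 2 — holds.
(3) abs(4 - 15) = 11; 11 ≤ 11 — holds.
(4) min(19, 15) = 15 — holds.
(5) D = 17, F = 7; 17 ≥ 7 — holds.
(6) A * D = 15 * 17 = 255 — holds.
(7) B - F = 4 - 7 = -3 — holds.
(8) A + G = 15 + 19 = 34 — holds.
(9) abs(15 - 17) = 2; 2 ≤ 5 — holds.
(10) G = 19, F = 7; distinct — holds.
(11) max(15, 7) = 15 — holds.
(12) E = 19, F = 7; 19 ≥ 7 — holds.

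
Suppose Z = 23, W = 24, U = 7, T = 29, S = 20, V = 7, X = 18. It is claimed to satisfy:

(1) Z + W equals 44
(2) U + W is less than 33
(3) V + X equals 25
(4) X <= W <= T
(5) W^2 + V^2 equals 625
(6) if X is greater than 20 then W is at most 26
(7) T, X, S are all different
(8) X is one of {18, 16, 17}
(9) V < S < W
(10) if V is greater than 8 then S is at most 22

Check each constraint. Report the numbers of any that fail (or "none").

Constraint 1 is violated.

(1) Z + W = 23 + 24 = 47, not 44 — does not hold.
(2) U + W = 7 + 24 = 31; 31 < 33 — holds.
(3) V + X = 7 + 18 = 25 — holds.
(4) values 18 <= 24 <= 29 — holds.
(5) W^2 + V^2 = 24^2 + 7^2 = 576 + 49 = 625 — holds.
(6) X = 18, not > 20; antecedent false, conditional vacuously true — holds.
(7) values 29, 18, 20 are pairwise distinct — holds.
(8) X = 18 is in {18, 16, 17} — holds.
(9) values 7 < 20 < 24 — holds.
(10) V = 7, not > 8; antecedent false, conditional vacuously true — holds.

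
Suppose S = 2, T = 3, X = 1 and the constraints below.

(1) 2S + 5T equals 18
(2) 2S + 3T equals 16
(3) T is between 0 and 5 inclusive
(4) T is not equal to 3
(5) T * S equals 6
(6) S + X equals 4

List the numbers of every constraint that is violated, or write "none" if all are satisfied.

(1) 2S + 5T = 2(2) + 5(3) = 19, not 18 — does not hold.
(2) 2S + 3T = 2(2) + 3(3) = 13, not 16 — does not hold.
(3) T = 3 lies in [0, 5] — holds.
(4) T = 3, but 3 is required to differ — does not hold.
(5) T * S = 3 * 2 = 6 — holds.
(6) S + X = 2 + 1 = 3, not 4 — does not hold.

The assignment fails constraints 1, 2, 4, 6.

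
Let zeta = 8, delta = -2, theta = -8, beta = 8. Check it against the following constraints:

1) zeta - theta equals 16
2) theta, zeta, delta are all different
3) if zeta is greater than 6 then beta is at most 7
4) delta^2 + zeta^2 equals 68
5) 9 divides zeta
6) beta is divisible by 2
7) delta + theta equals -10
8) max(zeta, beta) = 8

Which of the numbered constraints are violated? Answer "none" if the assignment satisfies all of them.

1) zeta - theta = 8 - (-8) = 16 — holds.
2) values -8, 8, -2 are pairwise distinct — holds.
3) zeta = 8 > 6, so we need beta ≤ 7; but beta = 8 > 7 — fails.
4) delta^2 + zeta^2 = (-2)^2 + 8^2 = 4 + 64 = 68 — holds.
5) 8 = 9*0 + 8, so 9 does not divide 8 — fails.
6) 8 / 2 = 4, so 2 divides 8 — holds.
7) delta + theta = -2 + (-8) = -10 — holds.
8) max(8, 8) = 8 — holds.

Violated: 3, 5.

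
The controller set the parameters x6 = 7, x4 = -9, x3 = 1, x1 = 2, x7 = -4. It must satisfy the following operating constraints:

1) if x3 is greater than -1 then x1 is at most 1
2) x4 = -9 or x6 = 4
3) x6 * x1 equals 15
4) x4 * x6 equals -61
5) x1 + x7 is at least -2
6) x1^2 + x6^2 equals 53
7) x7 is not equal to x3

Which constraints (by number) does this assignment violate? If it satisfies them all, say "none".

Violated: 1, 3, and 4.

1) x3 = 1 > -1, so we need x1 ≤ 1; but x1 = 2 > 1  no
2) x4 = -9 = -9 (first disjunct)  yes
3) x6 * x1 = 7 * 2 = 14, not 15  no
4) x4 * x6 = -9 * 7 = -63, not -61  no
5) x1 + x7 = 2 + (-4) = -2; -2 ≥ -2  yes
6) x1^2 + x6^2 = 2^2 + 7^2 = 4 + 49 = 53  yes
7) x7 = -4, x3 = 1; distinct  yes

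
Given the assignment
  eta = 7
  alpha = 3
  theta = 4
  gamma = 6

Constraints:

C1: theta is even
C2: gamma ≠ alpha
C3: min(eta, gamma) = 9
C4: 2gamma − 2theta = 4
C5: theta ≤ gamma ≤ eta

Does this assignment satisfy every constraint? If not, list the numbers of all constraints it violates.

C1: theta = 4 is even  yes
C2: gamma = 6, alpha = 3; distinct  yes
C3: min(7, 6) = 6, not 9  no
C4: 2gamma − 2theta = 2(6) − 2(4) = 4  yes
C5: values 4 ≤ 6 ≤ 7  yes

Violated: 3.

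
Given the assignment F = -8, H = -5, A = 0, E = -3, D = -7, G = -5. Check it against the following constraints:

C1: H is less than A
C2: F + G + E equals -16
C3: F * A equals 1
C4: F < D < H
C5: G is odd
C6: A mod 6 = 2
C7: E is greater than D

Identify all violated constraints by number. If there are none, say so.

C1: H = -5, A = 0; -5 < 0  holds
C2: F + G + E = -8 + (-5) + (-3) = -16  holds
C3: F * A = -8 * 0 = 0, not 1  fails
C4: values -8 < -7 < -5  holds
C5: G = -5 is odd  holds
C6: 0 mod 6 = 0, not 2  fails
C7: E = -3, D = -7; -3 > -7  holds

The assignment fails constraints 3, 6.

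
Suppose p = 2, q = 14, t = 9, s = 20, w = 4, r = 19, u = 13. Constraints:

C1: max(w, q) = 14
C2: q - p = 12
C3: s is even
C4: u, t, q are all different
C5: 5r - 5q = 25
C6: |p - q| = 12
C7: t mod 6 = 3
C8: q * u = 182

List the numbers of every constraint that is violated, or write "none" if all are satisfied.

No violations.

C1: max(4, 14) = 14 — satisfied.
C2: q - p = 14 - 2 = 12 — satisfied.
C3: s = 20 is even — satisfied.
C4: values 13, 9, 14 are pairwise distinct — satisfied.
C5: 5r - 5q = 5(19) - 5(14) = 25 — satisfied.
C6: |2 - 14| = 12 — satisfied.
C7: 9 mod 6 = 3 — satisfied.
C8: q * u = 14 * 13 = 182 — satisfied.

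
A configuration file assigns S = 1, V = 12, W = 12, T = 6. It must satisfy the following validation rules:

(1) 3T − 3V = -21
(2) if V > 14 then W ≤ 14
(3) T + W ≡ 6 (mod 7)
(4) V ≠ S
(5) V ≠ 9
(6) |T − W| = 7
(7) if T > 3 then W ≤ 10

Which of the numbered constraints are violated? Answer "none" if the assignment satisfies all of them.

(1) 3T − 3V = 3(6) − 3(12) = -18, not -21 — violated.
(2) V = 12, not > 14; antecedent false, conditional vacuously true — satisfied.
(3) T + W = 18; 18 mod 7 = 4, not 6 — violated.
(4) V = 12, S = 1; distinct — satisfied.
(5) V = 12, and 12 ≠ 9 — satisfied.
(6) |6 − 12| = 6, not 7 — violated.
(7) T = 6 > 3, so we need W ≤ 10; but W = 12 > 10 — violated.

No — constraints 1, 3, 6, 7 are not satisfied.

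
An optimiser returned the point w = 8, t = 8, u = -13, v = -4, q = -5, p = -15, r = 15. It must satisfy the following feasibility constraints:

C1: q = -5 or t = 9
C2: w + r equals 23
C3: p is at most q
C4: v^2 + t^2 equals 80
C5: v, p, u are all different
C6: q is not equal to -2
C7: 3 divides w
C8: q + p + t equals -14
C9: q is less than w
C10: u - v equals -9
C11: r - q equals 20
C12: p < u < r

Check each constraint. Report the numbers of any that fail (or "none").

C1: q = -5 = -5 (first disjunct)  ✓
C2: w + r = 8 + 15 = 23  ✓
C3: p = -15, q = -5; -15 ≤ -5  ✓
C4: v^2 + t^2 = (-4)^2 + 8^2 = 16 + 64 = 80  ✓
C5: values -4, -15, -13 are pairwise distinct  ✓
C6: q = -5, and -5 ≠ -2  ✓
C7: 8 = 3*2 + 2, so 3 does not divide 8  ✗
C8: q + p + t = -5 + (-15) + 8 = -12, not -14  ✗
C9: q = -5, w = 8; -5 < 8  ✓
C10: u - v = -13 - (-4) = -9  ✓
C11: r - q = 15 - (-5) = 20  ✓
C12: values -15 < -13 < 15  ✓

Constraints 7 and 8 are violated.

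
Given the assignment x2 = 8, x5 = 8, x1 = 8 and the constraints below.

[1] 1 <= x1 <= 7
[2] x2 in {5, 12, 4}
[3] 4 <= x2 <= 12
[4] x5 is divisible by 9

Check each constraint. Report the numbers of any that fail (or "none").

[1] x1 = 8 is outside [1, 7]  false
[2] x2 = 8 is not in {5, 12, 4}  false
[3] x2 = 8 lies in [4, 12]  true
[4] 8 = 9*0 + 8, so 9 does not divide 8  false

The assignment fails constraints 1, 2, 4.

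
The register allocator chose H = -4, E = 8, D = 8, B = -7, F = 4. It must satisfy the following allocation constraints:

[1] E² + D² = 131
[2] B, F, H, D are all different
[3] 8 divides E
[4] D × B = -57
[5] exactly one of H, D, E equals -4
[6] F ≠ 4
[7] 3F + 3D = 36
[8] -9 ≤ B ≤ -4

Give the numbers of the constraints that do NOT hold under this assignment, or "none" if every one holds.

[1] E² + D² = 8² + 8² = 64 + 64 = 128, not 131  fails
[2] values -7, 4, -4, 8 are pairwise distinct  holds
[3] 8 / 8 = 1, so 8 divides 8  holds
[4] D × B = 8 × (-7) = -56, not -57  fails
[5] H=-4, D=8, E=8; 1 of them equals -4  holds
[6] F = 4, but 4 is required to differ  fails
[7] 3F + 3D = 3(4) + 3(8) = 36  holds
[8] B = -7 lies in [-9, -4]  holds

Violated: 1, 4, 6.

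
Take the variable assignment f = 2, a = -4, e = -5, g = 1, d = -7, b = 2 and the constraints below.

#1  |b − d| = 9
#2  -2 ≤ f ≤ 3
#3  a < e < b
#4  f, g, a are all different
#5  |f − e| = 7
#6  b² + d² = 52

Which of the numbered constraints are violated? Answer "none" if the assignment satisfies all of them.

#1 |2 − (-7)| = 9  OK
#2 f = 2 lies in [-2, 3]  OK
#3 values -4, -5, 2; a = -4 is not < e = -5  FAIL
#4 values 2, 1, -4 are pairwise distinct  OK
#5 |2 − (-5)| = 7  OK
#6 b² + d² = 2² + (-7)² = 4 + 49 = 53, not 52  FAIL

The assignment fails constraints 3 and 6.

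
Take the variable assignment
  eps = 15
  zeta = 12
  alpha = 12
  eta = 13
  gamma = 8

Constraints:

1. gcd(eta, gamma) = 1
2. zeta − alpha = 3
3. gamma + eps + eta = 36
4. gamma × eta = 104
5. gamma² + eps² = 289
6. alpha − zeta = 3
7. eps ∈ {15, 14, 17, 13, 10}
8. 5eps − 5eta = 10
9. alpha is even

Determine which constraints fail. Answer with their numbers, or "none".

1. gcd(13, 8) = 1  true
2. zeta − alpha = 12 − 12 = 0, not 3  false
3. gamma + eps + eta = 8 + 15 + 13 = 36  true
4. gamma × eta = 8 × 13 = 104  true
5. gamma² + eps² = 8² + 15² = 64 + 225 = 289  true
6. alpha − zeta = 12 − 12 = 0, not 3  false
7. eps = 15 is in {15, 14, 17, 13, 10}  true
8. 5eps − 5eta = 5(15) − 5(13) = 10  true
9. alpha = 12 is even  true

Constraints 2, 6 do not hold.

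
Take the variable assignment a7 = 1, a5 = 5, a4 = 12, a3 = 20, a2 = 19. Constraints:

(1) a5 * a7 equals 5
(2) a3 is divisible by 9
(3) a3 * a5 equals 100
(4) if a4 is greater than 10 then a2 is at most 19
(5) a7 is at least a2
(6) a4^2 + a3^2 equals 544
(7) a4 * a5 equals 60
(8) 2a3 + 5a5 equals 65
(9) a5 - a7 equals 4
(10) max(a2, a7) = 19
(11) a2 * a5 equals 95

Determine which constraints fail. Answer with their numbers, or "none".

(1) a5 * a7 = 5 * 1 = 5 — holds.
(2) 20 = 9*2 + 2, so 9 does not divide 20 — does not hold.
(3) a3 * a5 = 20 * 5 = 100 — holds.
(4) a4 = 12 > 10, so we need a2 ≤ 19; a2 = 19 ≤ 19 — holds.
(5) a7 = 1, a2 = 19; 1 < 19 (want ≥) — does not hold.
(6) a4^2 + a3^2 = 12^2 + 20^2 = 144 + 400 = 544 — holds.
(7) a4 * a5 = 12 * 5 = 60 — holds.
(8) 2a3 + 5a5 = 2(20) + 5(5) = 65 — holds.
(9) a5 - a7 = 5 - 1 = 4 — holds.
(10) max(19, 1) = 19 — holds.
(11) a2 * a5 = 19 * 5 = 95 — holds.

Violated: 2, 5.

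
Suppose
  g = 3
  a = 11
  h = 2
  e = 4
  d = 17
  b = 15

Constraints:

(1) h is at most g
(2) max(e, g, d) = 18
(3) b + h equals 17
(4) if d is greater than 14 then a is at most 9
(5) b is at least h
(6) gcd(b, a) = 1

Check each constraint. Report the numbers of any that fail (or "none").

(1) h = 2, g = 3; 2 ≤ 3 — holds.
(2) max(4, 3, 17) = 17, not 18 — does not hold.
(3) b + h = 15 + 2 = 17 — holds.
(4) d = 17 > 14, so we need a ≤ 9; but a = 11 > 9 — does not hold.
(5) b = 15, h = 2; 15 ≥ 2 — holds.
(6) gcd(15, 11) = 1 — holds.

Constraints 2, 4 are violated.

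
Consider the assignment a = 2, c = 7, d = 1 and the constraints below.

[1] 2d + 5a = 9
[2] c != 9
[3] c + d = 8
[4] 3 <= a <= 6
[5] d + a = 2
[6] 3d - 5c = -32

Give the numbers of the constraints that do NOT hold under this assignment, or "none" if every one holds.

[1] 2d + 5a = 2(1) + 5(2) = 12, not 9  ✘
[2] c = 7, and 7 ≠ 9  ✔
[3] c + d = 7 + 1 = 8  ✔
[4] a = 2 is outside [3, 6]  ✘
[5] d + a = 1 + 2 = 3, not 2  ✘
[6] 3d - 5c = 3(1) - 5(7) = -32  ✔

Violated: 1, 4, and 5.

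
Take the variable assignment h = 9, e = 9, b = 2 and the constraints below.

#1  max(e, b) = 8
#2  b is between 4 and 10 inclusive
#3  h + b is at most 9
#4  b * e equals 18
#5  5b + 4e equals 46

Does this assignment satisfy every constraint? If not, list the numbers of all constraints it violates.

#1 max(9, 2) = 9, not 8 — violated.
#2 b = 2 is outside [4, 10] — violated.
#3 h + b = 9 + 2 = 11; 11 > 9, bound 9 not met — violated.
#4 b * e = 2 * 9 = 18 — satisfied.
#5 5b + 4e = 5(2) + 4(9) = 46 — satisfied.

Constraints 1, 2, and 3 do not hold.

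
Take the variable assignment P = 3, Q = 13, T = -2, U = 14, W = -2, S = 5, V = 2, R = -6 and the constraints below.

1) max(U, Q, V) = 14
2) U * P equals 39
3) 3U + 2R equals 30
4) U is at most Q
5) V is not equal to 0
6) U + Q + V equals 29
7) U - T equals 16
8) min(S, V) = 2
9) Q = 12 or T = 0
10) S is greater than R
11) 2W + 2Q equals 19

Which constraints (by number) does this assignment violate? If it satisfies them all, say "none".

The assignment fails constraints 2, 4, 9, 11.

1) max(14, 13, 2) = 14  yes
2) U * P = 14 * 3 = 42, not 39  no
3) 3U + 2R = 3(14) + 2(-6) = 30  yes
4) U = 14, Q = 13; 14 > 13 (want ≤)  no
5) V = 2, and 2 ≠ 0  yes
6) U + Q + V = 14 + 13 + 2 = 29  yes
7) U - T = 14 - (-2) = 16  yes
8) min(5, 2) = 2  yes
9) Q = 13 ≠ 12 and T = -2 ≠ 0; both disjuncts false  no
10) S = 5, R = -6; 5 > -6  yes
11) 2W + 2Q = 2(-2) + 2(13) = 22, not 19  no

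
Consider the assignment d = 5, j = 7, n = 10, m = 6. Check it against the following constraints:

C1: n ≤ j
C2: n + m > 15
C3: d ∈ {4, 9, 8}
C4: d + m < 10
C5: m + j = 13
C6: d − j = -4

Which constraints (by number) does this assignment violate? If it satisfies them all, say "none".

C1: n = 10, j = 7; 10 > 7 (want ≤) — does not hold.
C2: n + m = 10 + 6 = 16; 16 > 15 — holds.
C3: d = 5 is not in {4, 9, 8} — does not hold.
C4: d + m = 5 + 6 = 11; 11 ≥ 10, bound 10 not met — does not hold.
C5: m + j = 6 + 7 = 13 — holds.
C6: d − j = 5 − 7 = -2, not -4 — does not hold.

Constraints 1, 3, 4, 6 are violated.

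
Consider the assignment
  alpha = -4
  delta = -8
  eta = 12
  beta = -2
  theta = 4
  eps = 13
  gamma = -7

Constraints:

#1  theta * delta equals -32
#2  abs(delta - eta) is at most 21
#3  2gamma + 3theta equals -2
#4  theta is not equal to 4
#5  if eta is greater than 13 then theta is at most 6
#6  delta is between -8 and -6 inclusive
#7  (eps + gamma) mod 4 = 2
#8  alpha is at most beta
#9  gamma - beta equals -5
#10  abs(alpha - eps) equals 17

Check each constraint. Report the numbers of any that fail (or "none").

Violated: 4.

#1 theta * delta = 4 * (-8) = -32  ✔
#2 abs(-8 - 12) = 20; 20 ≤ 21  ✔
#3 2gamma + 3theta = 2(-7) + 3(4) = -2  ✔
#4 theta = 4, but 4 is required to differ  ✘
#5 eta = 12, not > 13; antecedent false, conditional vacuously true  ✔
#6 delta = -8 lies in [-8, -6]  ✔
#7 eps + gamma = 6; 6 mod 4 = 2  ✔
#8 alpha = -4, beta = -2; -4 ≤ -2  ✔
#9 gamma - beta = -7 - (-2) = -5  ✔
#10 abs(-4 - 13) = 17  ✔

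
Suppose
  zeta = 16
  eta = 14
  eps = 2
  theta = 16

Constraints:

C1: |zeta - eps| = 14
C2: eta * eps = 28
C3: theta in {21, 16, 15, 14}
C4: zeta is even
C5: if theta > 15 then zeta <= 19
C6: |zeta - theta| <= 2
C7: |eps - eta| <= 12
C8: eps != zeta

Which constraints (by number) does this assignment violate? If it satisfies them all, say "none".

The assignment satisfies every constraint.

C1: |16 - 2| = 14  ✓
C2: eta * eps = 14 * 2 = 28  ✓
C3: theta = 16 is in {21, 16, 15, 14}  ✓
C4: zeta = 16 is even  ✓
C5: theta = 16 > 15, so we need zeta ≤ 19; zeta = 16 ≤ 19  ✓
C6: |16 - 16| = 0; 0 ≤ 2  ✓
C7: |2 - 14| = 12; 12 ≤ 12  ✓
C8: eps = 2, zeta = 16; distinct  ✓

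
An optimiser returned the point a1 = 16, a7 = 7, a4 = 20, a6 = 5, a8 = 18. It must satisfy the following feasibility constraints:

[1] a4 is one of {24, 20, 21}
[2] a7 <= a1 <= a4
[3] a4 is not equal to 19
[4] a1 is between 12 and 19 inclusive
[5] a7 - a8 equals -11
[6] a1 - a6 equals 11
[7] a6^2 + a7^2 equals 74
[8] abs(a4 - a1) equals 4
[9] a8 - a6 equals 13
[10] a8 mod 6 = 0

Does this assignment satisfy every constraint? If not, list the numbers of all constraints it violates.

All constraints are satisfied.

[1] a4 = 20 is in {24, 20, 21}  ✔
[2] values 7 <= 16 <= 20  ✔
[3] a4 = 20, and 20 ≠ 19  ✔
[4] a1 = 16 lies in [12, 19]  ✔
[5] a7 - a8 = 7 - 18 = -11  ✔
[6] a1 - a6 = 16 - 5 = 11  ✔
[7] a6^2 + a7^2 = 5^2 + 7^2 = 25 + 49 = 74  ✔
[8] abs(20 - 16) = 4  ✔
[9] a8 - a6 = 18 - 5 = 13  ✔
[10] 18 mod 6 = 0  ✔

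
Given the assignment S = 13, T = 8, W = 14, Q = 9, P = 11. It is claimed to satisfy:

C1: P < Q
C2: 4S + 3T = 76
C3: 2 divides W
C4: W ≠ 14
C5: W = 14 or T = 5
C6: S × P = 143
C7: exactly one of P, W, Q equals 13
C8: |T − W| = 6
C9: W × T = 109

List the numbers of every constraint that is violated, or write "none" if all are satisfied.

C1: P = 11, Q = 9; 11 ≥ 9 (want <)  no
C2: 4S + 3T = 4(13) + 3(8) = 76  yes
C3: 14 / 2 = 7, so 2 divides 14  yes
C4: W = 14, but 14 is required to differ  no
C5: W = 14 = 14 (first disjunct)  yes
C6: S × P = 13 × 11 = 143  yes
C7: P=11, W=14, Q=9; 0 of them equal 13, not exactly one  no
C8: |8 − 14| = 6  yes
C9: W × T = 14 × 8 = 112, not 109  no

No — constraints 1, 4, 7, and 9 are not satisfied.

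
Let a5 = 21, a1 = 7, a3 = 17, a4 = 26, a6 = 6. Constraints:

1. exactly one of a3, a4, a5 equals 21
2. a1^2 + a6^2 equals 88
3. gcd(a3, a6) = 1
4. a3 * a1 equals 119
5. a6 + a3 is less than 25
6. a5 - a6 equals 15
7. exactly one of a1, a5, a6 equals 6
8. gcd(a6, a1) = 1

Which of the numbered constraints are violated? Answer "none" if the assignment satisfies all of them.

The assignment fails constraint 2.

1. a3=17, a4=26, a5=21; 1 of them equals 21  ✔
2. a1^2 + a6^2 = 7^2 + 6^2 = 49 + 36 = 85, not 88  ✘
3. gcd(17, 6) = 1  ✔
4. a3 * a1 = 17 * 7 = 119  ✔
5. a6 + a3 = 6 + 17 = 23; 23 < 25  ✔
6. a5 - a6 = 21 - 6 = 15  ✔
7. a1=7, a5=21, a6=6; 1 of them equals 6  ✔
8. gcd(6, 7) = 1  ✔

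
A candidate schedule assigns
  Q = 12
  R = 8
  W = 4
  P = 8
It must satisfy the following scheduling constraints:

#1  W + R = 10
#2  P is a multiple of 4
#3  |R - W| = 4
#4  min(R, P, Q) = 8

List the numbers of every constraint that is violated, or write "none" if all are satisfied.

#1 W + R = 4 + 8 = 12, not 10  false
#2 8 / 4 = 2, so 4 divides 8  true
#3 |8 - 4| = 4  true
#4 min(8, 8, 12) = 8  true

The assignment fails constraint 1.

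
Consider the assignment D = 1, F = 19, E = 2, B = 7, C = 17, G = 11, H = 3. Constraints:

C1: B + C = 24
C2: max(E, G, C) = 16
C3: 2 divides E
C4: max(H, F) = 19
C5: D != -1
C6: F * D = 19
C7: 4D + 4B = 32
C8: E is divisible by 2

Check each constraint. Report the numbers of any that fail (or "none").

The assignment fails constraint 2.

C1: B + C = 7 + 17 = 24  true
C2: max(2, 11, 17) = 17, not 16  false
C3: 2 / 2 = 1, so 2 divides 2  true
C4: max(3, 19) = 19  true
C5: D = 1, and 1 ≠ -1  true
C6: F * D = 19 * 1 = 19  true
C7: 4D + 4B = 4(1) + 4(7) = 32  true
C8: 2 / 2 = 1, so 2 divides 2  true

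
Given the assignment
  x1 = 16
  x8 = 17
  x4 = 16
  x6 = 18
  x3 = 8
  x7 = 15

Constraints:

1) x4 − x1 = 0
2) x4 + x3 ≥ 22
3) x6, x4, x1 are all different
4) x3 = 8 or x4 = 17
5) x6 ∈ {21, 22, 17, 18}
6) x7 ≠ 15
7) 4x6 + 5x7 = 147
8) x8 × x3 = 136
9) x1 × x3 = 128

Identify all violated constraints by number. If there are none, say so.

1) x4 − x1 = 16 − 16 = 0  holds
2) x4 + x3 = 16 + 8 = 24; 24 ≥ 22  holds
3) x4 = x1 = 16, not all different  fails
4) x3 = 8 = 8 (first disjunct)  holds
5) x6 = 18 is in {21, 22, 17, 18}  holds
6) x7 = 15, but 15 is required to differ  fails
7) 4x6 + 5x7 = 4(18) + 5(15) = 147  holds
8) x8 × x3 = 17 × 8 = 136  holds
9) x1 × x3 = 16 × 8 = 128  holds

Violated: 3, 6.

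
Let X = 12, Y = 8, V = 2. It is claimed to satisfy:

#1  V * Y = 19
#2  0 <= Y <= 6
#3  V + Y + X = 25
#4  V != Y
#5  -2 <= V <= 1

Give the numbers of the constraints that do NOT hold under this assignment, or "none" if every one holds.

Constraints 1, 2, 3, and 5 are violated.

#1 V * Y = 2 * 8 = 16, not 19 — fails.
#2 Y = 8 is outside [0, 6] — fails.
#3 V + Y + X = 2 + 8 + 12 = 22, not 25 — fails.
#4 V = 2, Y = 8; distinct — holds.
#5 V = 2 is outside [-2, 1] — fails.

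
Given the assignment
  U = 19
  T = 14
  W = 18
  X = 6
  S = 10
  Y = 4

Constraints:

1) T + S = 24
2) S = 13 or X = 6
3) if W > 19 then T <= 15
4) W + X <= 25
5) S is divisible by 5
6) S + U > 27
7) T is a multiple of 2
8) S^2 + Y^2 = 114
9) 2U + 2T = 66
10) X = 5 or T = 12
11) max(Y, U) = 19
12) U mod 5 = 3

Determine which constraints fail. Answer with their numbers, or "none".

1) T + S = 14 + 10 = 24 — satisfied.
2) S = 10 ≠ 13, but X = 6 = 6 (second disjunct) — satisfied.
3) W = 18, not > 19; antecedent false, conditional vacuously true — satisfied.
4) W + X = 18 + 6 = 24; 24 ≤ 25 — satisfied.
5) 10 / 5 = 2, so 5 divides 10 — satisfied.
6) S + U = 10 + 19 = 29; 29 > 27 — satisfied.
7) 14 / 2 = 7, so 2 divides 14 — satisfied.
8) S^2 + Y^2 = 10^2 + 4^2 = 100 + 16 = 116, not 114 — violated.
9) 2U + 2T = 2(19) + 2(14) = 66 — satisfied.
10) X = 6 ≠ 5 and T = 14 ≠ 12; both disjuncts false — violated.
11) max(4, 19) = 19 — satisfied.
12) 19 mod 5 = 4, not 3 — violated.

Violated: 8, 10, 12.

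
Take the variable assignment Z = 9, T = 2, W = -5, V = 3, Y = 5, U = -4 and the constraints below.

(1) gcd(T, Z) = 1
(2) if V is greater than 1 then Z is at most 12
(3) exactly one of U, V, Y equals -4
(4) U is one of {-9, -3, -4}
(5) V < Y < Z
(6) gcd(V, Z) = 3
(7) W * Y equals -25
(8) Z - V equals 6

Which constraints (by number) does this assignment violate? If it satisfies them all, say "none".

(1) gcd(2, 9) = 1 — holds.
(2) V = 3 > 1, so we need Z ≤ 12; Z = 9 ≤ 12 — holds.
(3) U=-4, V=3, Y=5; 1 of them equals -4 — holds.
(4) U = -4 is in {-9, -3, -4} — holds.
(5) values 3 < 5 < 9 — holds.
(6) gcd(3, 9) = 3 — holds.
(7) W * Y = -5 * 5 = -25 — holds.
(8) Z - V = 9 - 3 = 6 — holds.

All constraints are satisfied.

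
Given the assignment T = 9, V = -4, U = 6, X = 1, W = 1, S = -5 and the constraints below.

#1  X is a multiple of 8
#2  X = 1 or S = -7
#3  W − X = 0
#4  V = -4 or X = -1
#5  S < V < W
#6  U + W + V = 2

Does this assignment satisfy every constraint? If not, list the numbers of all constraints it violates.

Constraints 1, 6 do not hold.

#1 1 = 8×0 + 1, so 8 does not divide 1 — violated.
#2 X = 1 = 1 (first disjunct) — OK.
#3 W − X = 1 − 1 = 0 — OK.
#4 V = -4 = -4 (first disjunct) — OK.
#5 values -5 < -4 < 1 — OK.
#6 U + W + V = 6 + 1 + (-4) = 3, not 2 — violated.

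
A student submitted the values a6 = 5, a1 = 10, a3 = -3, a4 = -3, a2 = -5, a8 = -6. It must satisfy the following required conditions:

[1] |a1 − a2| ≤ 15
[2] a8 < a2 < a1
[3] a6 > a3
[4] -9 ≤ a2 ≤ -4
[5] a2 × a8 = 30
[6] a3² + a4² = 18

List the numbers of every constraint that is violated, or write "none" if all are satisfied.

[1] |10 − (-5)| = 15; 15 ≤ 15 — holds.
[2] values -6 < -5 < 10 — holds.
[3] a6 = 5, a3 = -3; 5 > -3 — holds.
[4] a2 = -5 lies in [-9, -4] — holds.
[5] a2 × a8 = -5 × (-6) = 30 — holds.
[6] a3² + a4² = (-3)² + (-3)² = 9 + 9 = 18 — holds.

All constraints are satisfied.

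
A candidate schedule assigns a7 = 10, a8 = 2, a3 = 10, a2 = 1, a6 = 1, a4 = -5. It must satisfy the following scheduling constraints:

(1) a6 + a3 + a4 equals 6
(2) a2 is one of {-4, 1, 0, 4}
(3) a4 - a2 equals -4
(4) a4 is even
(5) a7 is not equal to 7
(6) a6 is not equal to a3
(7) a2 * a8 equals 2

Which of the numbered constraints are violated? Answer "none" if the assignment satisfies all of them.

(1) a6 + a3 + a4 = 1 + 10 + (-5) = 6  ✔
(2) a2 = 1 is in {-4, 1, 0, 4}  ✔
(3) a4 - a2 = -5 - 1 = -6, not -4  ✘
(4) a4 = -5 is odd  ✘
(5) a7 = 10, and 10 ≠ 7  ✔
(6) a6 = 1, a3 = 10; distinct  ✔
(7) a2 * a8 = 1 * 2 = 2  ✔

Constraints 3, 4 do not hold.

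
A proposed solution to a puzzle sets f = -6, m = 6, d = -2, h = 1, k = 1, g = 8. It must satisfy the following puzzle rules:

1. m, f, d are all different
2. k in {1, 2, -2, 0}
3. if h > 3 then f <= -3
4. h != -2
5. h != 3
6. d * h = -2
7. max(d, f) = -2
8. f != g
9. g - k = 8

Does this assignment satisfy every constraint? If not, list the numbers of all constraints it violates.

1. values 6, -6, -2 are pairwise distinct  ✔
2. k = 1 is in {1, 2, -2, 0}  ✔
3. h = 1, not > 3; antecedent false, conditional vacuously true  ✔
4. h = 1, and 1 ≠ -2  ✔
5. h = 1, and 1 ≠ 3  ✔
6. d * h = -2 * 1 = -2  ✔
7. max(-2, -6) = -2  ✔
8. f = -6, g = 8; distinct  ✔
9. g - k = 8 - 1 = 7, not 8  ✘

Constraint 9 does not hold.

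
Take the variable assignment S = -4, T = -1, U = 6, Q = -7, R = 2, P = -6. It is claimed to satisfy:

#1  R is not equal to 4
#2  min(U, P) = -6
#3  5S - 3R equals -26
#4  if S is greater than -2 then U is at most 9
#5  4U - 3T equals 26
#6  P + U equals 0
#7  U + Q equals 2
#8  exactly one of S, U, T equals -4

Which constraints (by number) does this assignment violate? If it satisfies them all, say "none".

Constraints 5, 7 do not hold.

#1 R = 2, and 2 ≠ 4  ✓
#2 min(6, -6) = -6  ✓
#3 5S - 3R = 5(-4) - 3(2) = -26  ✓
#4 S = -4, not > -2; antecedent false, conditional vacuously true  ✓
#5 4U - 3T = 4(6) - 3(-1) = 27, not 26  ✗
#6 P + U = -6 + 6 = 0  ✓
#7 U + Q = 6 + (-7) = -1, not 2  ✗
#8 S=-4, U=6, T=-1; 1 of them equals -4  ✓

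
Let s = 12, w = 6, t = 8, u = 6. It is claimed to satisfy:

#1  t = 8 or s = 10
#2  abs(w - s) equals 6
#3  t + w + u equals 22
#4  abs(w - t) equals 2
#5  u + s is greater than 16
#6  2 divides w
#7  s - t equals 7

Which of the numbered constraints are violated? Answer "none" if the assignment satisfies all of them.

#1 t = 8 = 8 (first disjunct)  holds
#2 abs(6 - 12) = 6  holds
#3 t + w + u = 8 + 6 + 6 = 20, not 22  fails
#4 abs(6 - 8) = 2  holds
#5 u + s = 6 + 12 = 18; 18 > 16  holds
#6 6 / 2 = 3, so 2 divides 6  holds
#7 s - t = 12 - 8 = 4, not 7  fails

Constraints 3, 7 do not hold.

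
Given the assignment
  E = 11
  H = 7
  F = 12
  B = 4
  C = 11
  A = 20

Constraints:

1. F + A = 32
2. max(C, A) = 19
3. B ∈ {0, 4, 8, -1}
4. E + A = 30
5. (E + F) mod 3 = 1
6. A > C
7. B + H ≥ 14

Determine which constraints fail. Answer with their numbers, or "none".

The assignment fails constraints 2, 4, 5, and 7.

1. F + A = 12 + 20 = 32 — satisfied.
2. max(11, 20) = 20, not 19 — violated.
3. B = 4 is in {0, 4, 8, -1} — satisfied.
4. E + A = 11 + 20 = 31, not 30 — violated.
5. E + F = 23; 23 mod 3 = 2, not 1 — violated.
6. A = 20, C = 11; 20 > 11 — satisfied.
7. B + H = 4 + 7 = 11; 11 < 14, bound 14 not met — violated.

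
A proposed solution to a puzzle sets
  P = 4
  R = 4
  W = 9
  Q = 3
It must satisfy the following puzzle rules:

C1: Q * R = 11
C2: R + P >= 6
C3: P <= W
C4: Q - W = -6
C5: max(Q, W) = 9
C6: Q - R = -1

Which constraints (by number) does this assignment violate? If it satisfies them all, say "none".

Constraint 1 is violated.

C1: Q * R = 3 * 4 = 12, not 11 — does not hold.
C2: R + P = 4 + 4 = 8; 8 ≥ 6 — holds.
C3: P = 4, W = 9; 4 ≤ 9 — holds.
C4: Q - W = 3 - 9 = -6 — holds.
C5: max(3, 9) = 9 — holds.
C6: Q - R = 3 - 4 = -1 — holds.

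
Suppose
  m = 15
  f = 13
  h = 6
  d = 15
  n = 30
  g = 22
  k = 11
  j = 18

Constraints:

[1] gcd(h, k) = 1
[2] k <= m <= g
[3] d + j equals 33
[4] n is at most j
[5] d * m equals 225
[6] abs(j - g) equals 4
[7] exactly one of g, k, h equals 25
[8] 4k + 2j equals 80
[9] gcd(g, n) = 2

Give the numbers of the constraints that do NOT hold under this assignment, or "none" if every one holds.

No — constraints 4 and 7 are not satisfied.

[1] gcd(6, 11) = 1 — OK.
[2] values 11 <= 15 <= 22 — OK.
[3] d + j = 15 + 18 = 33 — OK.
[4] n = 30, j = 18; 30 > 18 (want ≤) — violated.
[5] d * m = 15 * 15 = 225 — OK.
[6] abs(18 - 22) = 4 — OK.
[7] g=22, k=11, h=6; 0 of them equal 25, not exactly one — violated.
[8] 4k + 2j = 4(11) + 2(18) = 80 — OK.
[9] gcd(22, 30) = 2 — OK.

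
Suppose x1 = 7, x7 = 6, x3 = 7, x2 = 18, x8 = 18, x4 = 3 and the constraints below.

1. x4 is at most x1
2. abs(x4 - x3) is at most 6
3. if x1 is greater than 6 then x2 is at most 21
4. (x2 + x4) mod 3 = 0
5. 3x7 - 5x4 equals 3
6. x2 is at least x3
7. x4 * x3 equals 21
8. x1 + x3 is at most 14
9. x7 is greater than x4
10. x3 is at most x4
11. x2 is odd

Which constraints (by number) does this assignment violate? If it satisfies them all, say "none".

Constraints 10 and 11 are violated.

1. x4 = 3, x1 = 7; 3 ≤ 7 — OK.
2. abs(3 - 7) = 4; 4 ≤ 6 — OK.
3. x1 = 7 > 6, so we need x2 ≤ 21; x2 = 18 ≤ 21 — OK.
4. x2 + x4 = 21; 21 mod 3 = 0 — OK.
5. 3x7 - 5x4 = 3(6) - 5(3) = 3 — OK.
6. x2 = 18, x3 = 7; 18 ≥ 7 — OK.
7. x4 * x3 = 3 * 7 = 21 — OK.
8. x1 + x3 = 7 + 7 = 14; 14 ≤ 14 — OK.
9. x7 = 6, x4 = 3; 6 > 3 — OK.
10. x3 = 7, x4 = 3; 7 > 3 (want ≤) — violated.
11. x2 = 18 is even — violated.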